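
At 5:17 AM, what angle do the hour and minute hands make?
Hour hand position: 5 x 30 + 17 x 0.5 = 158.5 degrees
Minute hand position: 17 x 6 = 102 degrees
Difference: |158.5 - 102| = 56.5 degrees
The angle between the hands is 56.5 degrees

Final answer: 56.5 degrees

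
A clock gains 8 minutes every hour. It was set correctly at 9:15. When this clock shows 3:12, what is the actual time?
For every 60 true minutes, the faulty clock advances 68 minutes, so 1 faulty-clock minute corresponds to 60/68 true minutes.
From 9:15 to 3:12 on the faulty dial is 357 minutes.
True elapsed: 357 x 60/68 = 315 minutes = 5 hours and 15 minutes.
True time: 9:15 + 5 hours and 15 minutes = 2:30.

Final answer: 2:30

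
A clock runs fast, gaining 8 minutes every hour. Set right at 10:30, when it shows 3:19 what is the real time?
For every 60 true minutes, the faulty clock advances 68 minutes, so 1 faulty-clock minute corresponds to 60/68 true minutes.
From 10:30 to 3:19 on the faulty dial is 289 minutes.
True elapsed: 289 x 60/68 = 255 minutes = 4 hours and 15 minutes.
True time: 10:30 + 4 hours and 15 minutes = 2:45.

Final answer: 2:45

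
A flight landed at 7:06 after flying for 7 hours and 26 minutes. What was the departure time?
Starting time: 7:06 = 426 total minutes past 12:00
Subtracting: 7 hours and 26 minutes = 446 minutes
426 - 446 = -20 (negative, add 12 hours = 720) = 700 minutes
= 11 hours and 40 minutes past 12:00 = 11:40

Final answer: 11:40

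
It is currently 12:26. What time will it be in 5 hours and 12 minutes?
Starting time: 12:26
Adding 12 minutes to 26 minutes: 26 + 12 = 38 minutes
Adding 5 hours: 12 + 5 = 17 - 12 = 5
Final time: 5:38

Final answer: 5:38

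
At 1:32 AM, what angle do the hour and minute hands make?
Hour hand position: 1 x 30 + 32 x 0.5 = 46 degrees
Minute hand position: 32 x 6 = 192 degrees
Difference: |46 - 192| = 146 degrees
The angle between the hands is 146 degrees

Final answer: 146 degrees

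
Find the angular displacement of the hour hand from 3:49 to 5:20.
The hour hand moves 0.5 degrees per minute.
Time elapsed: 5:20 - 3:49 = 91 minutes
Angular displacement: 91 x 0.5 = 45.5 degrees

Final answer: 45.5 degrees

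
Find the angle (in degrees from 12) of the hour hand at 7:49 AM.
The hour hand moves 30 degrees per hour and 0.5 degrees per minute.
At 7:49: (7) x 30 + 49 x 0.5 = 210 + 24.5 = 234.5 degrees

Final answer: 234.5 degrees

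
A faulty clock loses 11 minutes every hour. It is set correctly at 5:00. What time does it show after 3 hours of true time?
For every 60 true minutes, the faulty clock advances 60 - 11 = 49 minutes.
True elapsed: 3 hours = 180 minutes.
Faulty clock advances: 180 x 49/60 = 147 minutes (drift: 33 minutes behind).
Shown time: 5:00 + 147 minutes = 7:27.

Final answer: 7:27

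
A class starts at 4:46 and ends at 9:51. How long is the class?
From 4:46 to 9:51:
(9 x 60 + 51) - (4 x 60 + 46) = 591 - 286 = 305 minutes
= 5 hours and 5 minutes

Final answer: 5 hours and 5 minutes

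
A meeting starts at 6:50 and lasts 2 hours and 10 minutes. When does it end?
Starting time: 6:50
Adding 10 minutes to 50 minutes: 50 + 10 = 60 minutes = 1 hour
Adding 2 hours: 6 + 2 + 1 (carry) = 9
Final time: 9:00

Final answer: 9:00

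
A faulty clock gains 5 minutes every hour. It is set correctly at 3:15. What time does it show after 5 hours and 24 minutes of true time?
For every 60 true minutes, the faulty clock advances 60 + 5 = 65 minutes.
True elapsed: 5 hours and 24 minutes = 324 minutes.
Faulty clock advances: 324 x 65/60 = 351 minutes (drift: 27 minutes ahead).
Shown time: 3:15 + 351 minutes = 9:06.

Final answer: 9:06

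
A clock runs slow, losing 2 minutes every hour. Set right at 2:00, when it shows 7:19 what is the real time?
For every 60 true minutes, the faulty clock advances 58 minutes, so 1 faulty-clock minute corresponds to 60/58 true minutes.
From 2:00 to 7:19 on the faulty dial is 319 minutes.
True elapsed: 319 x 60/58 = 330 minutes = 5 hours and 30 minutes.
True time: 2:00 + 5 hours and 30 minutes = 7:30.

Final answer: 7:30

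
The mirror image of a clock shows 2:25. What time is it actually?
Reflection across the vertical (12-6) axis maps a hand at angle A degrees to (360 - A) degrees, which sends a reading of T minutes past 12:00 to (720 - T) minutes past 12:00.
Mirror reads 2:25 = 145 minutes past 12:00.
Actual time: (720 - 145) mod 720 = 575 minutes = 9:35.

Final answer: 9:35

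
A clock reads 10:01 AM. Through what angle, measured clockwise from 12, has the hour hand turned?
The hour hand moves 30 degrees per hour and 0.5 degrees per minute.
At 10:01: (10) x 30 + 1 x 0.5 = 300 + 0.5 = 300.5 degrees

Final answer: 300.5 degrees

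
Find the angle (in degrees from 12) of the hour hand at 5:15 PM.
The hour hand moves 30 degrees per hour and 0.5 degrees per minute.
At 5:15: (5) x 30 + 15 x 0.5 = 150 + 7.5 = 157.5 degrees

Final answer: 157.5 degrees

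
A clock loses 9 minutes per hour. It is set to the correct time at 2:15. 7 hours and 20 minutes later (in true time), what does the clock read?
For every 60 true minutes, the faulty clock advances 60 - 9 = 51 minutes.
True elapsed: 7 hours and 20 minutes = 440 minutes.
Faulty clock advances: 440 x 51/60 = 374 minutes (drift: 66 minutes behind).
Shown time: 2:15 + 374 minutes = 8:29.

Final answer: 8:29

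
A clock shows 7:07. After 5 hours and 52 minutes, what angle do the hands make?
First find the time 5 hours and 52 minutes after 7:07.
Total minutes: 7 x 60 + 7 + 5 x 60 + 52 = 779.
779 mod 720 = 59 minutes = 12:59.
Now compute the angle at 12:59:
Hour hand: 0 x 30 + 59 x 0.5 = 29.5 degrees
Minute hand: 59 x 6 = 354 degrees
Difference: |29.5 - 354| = 324.5 degrees
Smaller angle: 360 - 324.5 = 35.5 degrees

Final answer: 35.5 degrees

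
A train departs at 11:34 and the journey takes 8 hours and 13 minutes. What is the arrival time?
Starting time: 11:34
Adding 13 minutes to 34 minutes: 34 + 13 = 47 minutes
Adding 8 hours: 11 + 8 = 19 - 12 = 7
Final time: 7:47

Final answer: 7:47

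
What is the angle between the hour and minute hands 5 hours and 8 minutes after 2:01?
First find the time 5 hours and 8 minutes after 2:01.
Total minutes: 2 x 60 + 1 + 5 x 60 + 8 = 429.
429 mod 720 = 429 minutes = 7:09.
Now compute the angle at 7:09:
Hour hand: 7 x 30 + 9 x 0.5 = 214.5 degrees
Minute hand: 9 x 6 = 54 degrees
Difference: |214.5 - 54| = 160.5 degrees
The angle is 160.5 degrees

Final answer: 160.5 degrees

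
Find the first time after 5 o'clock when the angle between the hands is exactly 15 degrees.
At t minutes past 5:00, the hour hand is at 30 x 5 + 0.5t degrees and the minute hand is at 6t degrees.
The smaller angle between them is 15 degrees when |30H - 5.5t| = 15 or |30H - 5.5t| = 345.
With H = 5, solve 30 x 5 - 5.5t = +/- target for each target:
  t = (30 x 5 - 15) / 5.5 = 24.55
  t = (30 x 5 + 15) / 5.5 = 30
  t = (30 x 5 - 345) / 5.5 = -35.45 (outside (0, 60))
  t = (30 x 5 + 345) / 5.5 = 90 (outside (0, 60))
Valid solutions in (0, 60): {24.55, 30} minutes.
The first occurrence is t = 24.55 minutes.
The hands form a 15-degree angle at 24.55 minutes past 5:00.

Final answer: 24.55 minutes past 5:00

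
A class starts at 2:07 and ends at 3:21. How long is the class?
From 2:07 to 3:21:
(3 x 60 + 21) - (2 x 60 + 7) = 201 - 127 = 74 minutes
= 1 hour and 14 minutes

Final answer: 1 hour and 14 minutes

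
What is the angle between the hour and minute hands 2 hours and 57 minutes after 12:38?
First find the time 2 hours and 57 minutes after 12:38.
Total minutes: 12 x 60 + 38 + 2 x 60 + 57 = 935.
935 mod 720 = 215 minutes = 3:35.
Now compute the angle at 3:35:
Hour hand: 3 x 30 + 35 x 0.5 = 107.5 degrees
Minute hand: 35 x 6 = 210 degrees
Difference: |107.5 - 210| = 102.5 degrees
The angle is 102.5 degrees

Final answer: 102.5 degrees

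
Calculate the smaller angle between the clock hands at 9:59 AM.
Hour hand position: 9 x 30 + 59 x 0.5 = 299.5 degrees
Minute hand position: 59 x 6 = 354 degrees
Difference: |299.5 - 354| = 54.5 degrees
The angle between the hands is 54.5 degrees

Final answer: 54.5 degrees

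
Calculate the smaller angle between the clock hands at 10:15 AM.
Hour hand position: 10 x 30 + 15 x 0.5 = 307.5 degrees
Minute hand position: 15 x 6 = 90 degrees
Difference: |307.5 - 90| = 217.5 degrees
Since 217.5 > 180, the smaller angle is 360 - 217.5 = 142.5 degrees

Final answer: 142.5 degrees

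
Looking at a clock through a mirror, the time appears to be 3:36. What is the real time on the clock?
Reflection across the vertical (12-6) axis maps a hand at angle A degrees to (360 - A) degrees, which sends a reading of T minutes past 12:00 to (720 - T) minutes past 12:00.
Mirror reads 3:36 = 216 minutes past 12:00.
Actual time: (720 - 216) mod 720 = 504 minutes = 8:24.

Final answer: 8:24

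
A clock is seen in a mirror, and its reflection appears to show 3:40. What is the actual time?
Reflection across the vertical (12-6) axis maps a hand at angle A degrees to (360 - A) degrees, which sends a reading of T minutes past 12:00 to (720 - T) minutes past 12:00.
Mirror reads 3:40 = 220 minutes past 12:00.
Actual time: (720 - 220) mod 720 = 500 minutes = 8:20.

Final answer: 8:20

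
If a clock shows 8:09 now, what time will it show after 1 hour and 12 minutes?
Starting time: 8:09
Adding 12 minutes to 9 minutes: 9 + 12 = 21 minutes
Adding 1 hour: 8 + 1 = 9
Final time: 9:21

Final answer: 9:21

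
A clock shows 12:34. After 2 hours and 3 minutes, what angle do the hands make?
First find the time 2 hours and 3 minutes after 12:34.
Total minutes: 12 x 60 + 34 + 2 x 60 + 3 = 877.
877 mod 720 = 157 minutes = 2:37.
Now compute the angle at 2:37:
Hour hand: 2 x 30 + 37 x 0.5 = 78.5 degrees
Minute hand: 37 x 6 = 222 degrees
Difference: |78.5 - 222| = 143.5 degrees
The angle is 143.5 degrees

Final answer: 143.5 degrees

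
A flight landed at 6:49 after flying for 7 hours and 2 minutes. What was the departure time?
Starting time: 6:49 = 409 total minutes past 12:00
Subtracting: 7 hours and 2 minutes = 422 minutes
409 - 422 = -13 (negative, add 12 hours = 720) = 707 minutes
= 11 hours and 47 minutes past 12:00 = 11:47

Final answer: 11:47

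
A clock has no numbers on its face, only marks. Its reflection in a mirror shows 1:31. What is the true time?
Reflection across the vertical (12-6) axis maps a hand at angle A degrees to (360 - A) degrees, which sends a reading of T minutes past 12:00 to (720 - T) minutes past 12:00.
Mirror reads 1:31 = 91 minutes past 12:00.
Actual time: (720 - 91) mod 720 = 629 minutes = 10:29.

Final answer: 10:29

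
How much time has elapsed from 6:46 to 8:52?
From 6:46 to 8:52:
(8 x 60 + 52) - (6 x 60 + 46) = 532 - 406 = 126 minutes
= 2 hours and 6 minutes

Final answer: 2 hours and 6 minutes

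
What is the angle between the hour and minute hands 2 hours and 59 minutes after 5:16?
First find the time 2 hours and 59 minutes after 5:16.
Total minutes: 5 x 60 + 16 + 2 x 60 + 59 = 495.
495 mod 720 = 495 minutes = 8:15.
Now compute the angle at 8:15:
Hour hand: 8 x 30 + 15 x 0.5 = 247.5 degrees
Minute hand: 15 x 6 = 90 degrees
Difference: |247.5 - 90| = 157.5 degrees
The angle is 157.5 degrees

Final answer: 157.5 degrees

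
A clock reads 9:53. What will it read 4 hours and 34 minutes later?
Starting time: 9:53
Adding 34 minutes to 53 minutes: 53 + 34 = 87 minutes = 1 hour and 27 minutes
Adding 4 hours: 9 + 4 + 1 (carry) = 14 - 12 = 2
Final time: 2:27

Final answer: 2:27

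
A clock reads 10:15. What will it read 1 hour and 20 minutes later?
Starting time: 10:15
Adding 20 minutes to 15 minutes: 15 + 20 = 35 minutes
Adding 1 hour: 10 + 1 = 11
Final time: 11:35

Final answer: 11:35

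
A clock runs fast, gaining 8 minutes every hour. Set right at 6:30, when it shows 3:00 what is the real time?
For every 60 true minutes, the faulty clock advances 68 minutes, so 1 faulty-clock minute corresponds to 60/68 true minutes.
From 6:30 to 3:00 on the faulty dial is 510 minutes.
True elapsed: 510 x 60/68 = 450 minutes = 7 hours and 30 minutes.
True time: 6:30 + 7 hours and 30 minutes = 2:00.

Final answer: 2:00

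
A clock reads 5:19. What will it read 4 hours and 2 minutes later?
Starting time: 5:19
Adding 2 minutes to 19 minutes: 19 + 2 = 21 minutes
Adding 4 hours: 5 + 4 = 9
Final time: 9:21

Final answer: 9:21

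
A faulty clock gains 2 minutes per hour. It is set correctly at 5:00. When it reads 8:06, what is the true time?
For every 60 true minutes, the faulty clock advances 62 minutes, so 1 faulty-clock minute corresponds to 60/62 true minutes.
From 5:00 to 8:06 on the faulty dial is 186 minutes.
True elapsed: 186 x 60/62 = 180 minutes = 3 hours.
True time: 5:00 + 3 hours = 8:00.

Final answer: 8:00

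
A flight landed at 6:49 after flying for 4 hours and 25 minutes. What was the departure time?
Starting time: 6:49 = 409 total minutes past 12:00
Subtracting: 4 hours and 25 minutes = 265 minutes
409 - 265 = 144 minutes
= 2 hours and 24 minutes past 12:00 = 2:24

Final answer: 2:24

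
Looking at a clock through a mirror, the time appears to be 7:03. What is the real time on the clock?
Reflection across the vertical (12-6) axis maps a hand at angle A degrees to (360 - A) degrees, which sends a reading of T minutes past 12:00 to (720 - T) minutes past 12:00.
Mirror reads 7:03 = 423 minutes past 12:00.
Actual time: (720 - 423) mod 720 = 297 minutes = 4:57.

Final answer: 4:57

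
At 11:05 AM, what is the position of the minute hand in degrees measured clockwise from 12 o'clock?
The minute hand moves 6 degrees per minute.
At 11:05: 5 x 6 = 30 degrees

Final answer: 30 degrees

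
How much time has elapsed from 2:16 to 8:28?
From 2:16 to 8:28:
(8 x 60 + 28) - (2 x 60 + 16) = 508 - 136 = 372 minutes
= 6 hours and 12 minutes

Final answer: 6 hours and 12 minutes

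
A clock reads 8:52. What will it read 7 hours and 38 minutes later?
Starting time: 8:52
Adding 38 minutes to 52 minutes: 52 + 38 = 90 minutes = 1 hour and 30 minutes
Adding 7 hours: 8 + 7 + 1 (carry) = 16 - 12 = 4
Final time: 4:30

Final answer: 4:30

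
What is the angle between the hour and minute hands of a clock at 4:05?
Hour hand position: 4 x 30 + 5 x 0.5 = 122.5 degrees
Minute hand position: 5 x 6 = 30 degrees
Difference: |122.5 - 30| = 92.5 degrees
The angle between the hands is 92.5 degrees

Final answer: 92.5 degrees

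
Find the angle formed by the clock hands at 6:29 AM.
Hour hand position: 6 x 30 + 29 x 0.5 = 194.5 degrees
Minute hand position: 29 x 6 = 174 degrees
Difference: |194.5 - 174| = 20.5 degrees
The angle between the hands is 20.5 degrees

Final answer: 20.5 degrees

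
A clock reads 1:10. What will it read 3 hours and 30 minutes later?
Starting time: 1:10
Adding 30 minutes to 10 minutes: 10 + 30 = 40 minutes
Adding 3 hours: 1 + 3 = 4
Final time: 4:40

Final answer: 4:40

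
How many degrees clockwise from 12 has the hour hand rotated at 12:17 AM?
The hour hand moves 30 degrees per hour and 0.5 degrees per minute.
At 12:17: (0) x 30 + 17 x 0.5 = 0 + 8.5 = 8.5 degrees

Final answer: 8.5 degrees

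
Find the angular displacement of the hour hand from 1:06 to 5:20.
The hour hand moves 0.5 degrees per minute.
Time elapsed: 5:20 - 1:06 = 254 minutes
Angular displacement: 254 x 0.5 = 127 degrees

Final answer: 127 degrees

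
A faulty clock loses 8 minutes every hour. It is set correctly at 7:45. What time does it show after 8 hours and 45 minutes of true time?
For every 60 true minutes, the faulty clock advances 60 - 8 = 52 minutes.
True elapsed: 8 hours and 45 minutes = 525 minutes.
Faulty clock advances: 525 x 52/60 = 455 minutes (drift: 70 minutes behind).
Shown time: 7:45 + 455 minutes = 3:20.

Final answer: 3:20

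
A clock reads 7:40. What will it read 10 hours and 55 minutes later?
Starting time: 7:40
Adding 55 minutes to 40 minutes: 40 + 55 = 95 minutes = 1 hour and 35 minutes
Adding 10 hours: 7 + 10 + 1 (carry) = 18 - 12 = 6
Final time: 6:35

Final answer: 6:35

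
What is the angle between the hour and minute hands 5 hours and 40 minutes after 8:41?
First find the time 5 hours and 40 minutes after 8:41.
Total minutes: 8 x 60 + 41 + 5 x 60 + 40 = 861.
861 mod 720 = 141 minutes = 2:21.
Now compute the angle at 2:21:
Hour hand: 2 x 30 + 21 x 0.5 = 70.5 degrees
Minute hand: 21 x 6 = 126 degrees
Difference: |70.5 - 126| = 55.5 degrees
The angle is 55.5 degrees

Final answer: 55.5 degrees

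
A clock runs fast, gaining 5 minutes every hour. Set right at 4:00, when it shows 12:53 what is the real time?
For every 60 true minutes, the faulty clock advances 65 minutes, so 1 faulty-clock minute corresponds to 60/65 true minutes.
From 4:00 to 12:53 on the faulty dial is 533 minutes.
True elapsed: 533 x 60/65 = 492 minutes = 8 hours and 12 minutes.
True time: 4:00 + 8 hours and 12 minutes = 12:12.

Final answer: 12:12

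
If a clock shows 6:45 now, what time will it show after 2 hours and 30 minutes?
Starting time: 6:45
Adding 30 minutes to 45 minutes: 45 + 30 = 75 minutes = 1 hour and 15 minutes
Adding 2 hours: 6 + 2 + 1 (carry) = 9
Final time: 9:15

Final answer: 9:15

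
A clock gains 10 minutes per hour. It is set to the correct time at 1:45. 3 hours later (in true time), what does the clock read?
For every 60 true minutes, the faulty clock advances 60 + 10 = 70 minutes.
True elapsed: 3 hours = 180 minutes.
Faulty clock advances: 180 x 70/60 = 210 minutes (drift: 30 minutes ahead).
Shown time: 1:45 + 210 minutes = 5:15.

Final answer: 5:15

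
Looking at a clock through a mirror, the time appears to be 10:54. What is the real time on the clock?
Reflection across the vertical (12-6) axis maps a hand at angle A degrees to (360 - A) degrees, which sends a reading of T minutes past 12:00 to (720 - T) minutes past 12:00.
Mirror reads 10:54 = 654 minutes past 12:00.
Actual time: (720 - 654) mod 720 = 66 minutes = 1:06.

Final answer: 1:06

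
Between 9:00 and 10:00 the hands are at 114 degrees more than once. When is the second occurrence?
At t minutes past 9:00, the hour hand is at 30 x 9 + 0.5t degrees and the minute hand is at 6t degrees.
The smaller angle between them is 114 degrees when |30H - 5.5t| = 114 or |30H - 5.5t| = 246.
With H = 9, solve 30 x 9 - 5.5t = +/- target for each target:
  t = (30 x 9 - 114) / 5.5 = 28.36
  t = (30 x 9 + 114) / 5.5 = 69.82 (outside (0, 60))
  t = (30 x 9 - 246) / 5.5 = 4.36
  t = (30 x 9 + 246) / 5.5 = 93.82 (outside (0, 60))
Valid solutions in (0, 60): {4.36, 28.36} minutes.
The second occurrence is t = 28.36 minutes.
The hands form a 114-degree angle at 28.36 minutes past 9:00.

Final answer: 28.36 minutes past 9:00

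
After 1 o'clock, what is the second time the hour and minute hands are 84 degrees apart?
At t minutes past 1:00, the hour hand is at 30 x 1 + 0.5t degrees and the minute hand is at 6t degrees.
The smaller angle between them is 84 degrees when |30H - 5.5t| = 84 or |30H - 5.5t| = 276.
With H = 1, solve 30 x 1 - 5.5t = +/- target for each target:
  t = (30 x 1 - 84) / 5.5 = -9.82 (outside (0, 60))
  t = (30 x 1 + 84) / 5.5 = 20.73
  t = (30 x 1 - 276) / 5.5 = -44.73 (outside (0, 60))
  t = (30 x 1 + 276) / 5.5 = 55.64
Valid solutions in (0, 60): {20.73, 55.64} minutes.
The second occurrence is t = 55.64 minutes.
The hands form a 84-degree angle at 55.64 minutes past 1:00.

Final answer: 55.64 minutes past 1:00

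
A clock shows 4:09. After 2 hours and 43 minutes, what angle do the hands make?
First find the time 2 hours and 43 minutes after 4:09.
Total minutes: 4 x 60 + 9 + 2 x 60 + 43 = 412.
412 mod 720 = 412 minutes = 6:52.
Now compute the angle at 6:52:
Hour hand: 6 x 30 + 52 x 0.5 = 206 degrees
Minute hand: 52 x 6 = 312 degrees
Difference: |206 - 312| = 106 degrees
The angle is 106 degrees

Final answer: 106 degrees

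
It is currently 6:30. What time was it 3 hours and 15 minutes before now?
Starting time: 6:30 = 390 total minutes past 12:00
Subtracting: 3 hours and 15 minutes = 195 minutes
390 - 195 = 195 minutes
= 3 hours and 15 minutes past 12:00 = 3:15

Final answer: 3:15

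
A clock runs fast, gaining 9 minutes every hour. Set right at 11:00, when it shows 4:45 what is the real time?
For every 60 true minutes, the faulty clock advances 69 minutes, so 1 faulty-clock minute corresponds to 60/69 true minutes.
From 11:00 to 4:45 on the faulty dial is 345 minutes.
True elapsed: 345 x 60/69 = 300 minutes = 5 hours.
True time: 11:00 + 5 hours = 4:00.

Final answer: 4:00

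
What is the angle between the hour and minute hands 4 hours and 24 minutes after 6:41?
First find the time 4 hours and 24 minutes after 6:41.
Total minutes: 6 x 60 + 41 + 4 x 60 + 24 = 665.
665 mod 720 = 665 minutes = 11:05.
Now compute the angle at 11:05:
Hour hand: 11 x 30 + 5 x 0.5 = 332.5 degrees
Minute hand: 5 x 6 = 30 degrees
Difference: |332.5 - 30| = 302.5 degrees
Smaller angle: 360 - 302.5 = 57.5 degrees

Final answer: 57.5 degrees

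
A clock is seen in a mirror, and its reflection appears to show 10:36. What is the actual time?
Reflection across the vertical (12-6) axis maps a hand at angle A degrees to (360 - A) degrees, which sends a reading of T minutes past 12:00 to (720 - T) minutes past 12:00.
Mirror reads 10:36 = 636 minutes past 12:00.
Actual time: (720 - 636) mod 720 = 84 minutes = 1:24.

Final answer: 1:24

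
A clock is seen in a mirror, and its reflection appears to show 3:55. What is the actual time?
Reflection across the vertical (12-6) axis maps a hand at angle A degrees to (360 - A) degrees, which sends a reading of T minutes past 12:00 to (720 - T) minutes past 12:00.
Mirror reads 3:55 = 235 minutes past 12:00.
Actual time: (720 - 235) mod 720 = 485 minutes = 8:05.

Final answer: 8:05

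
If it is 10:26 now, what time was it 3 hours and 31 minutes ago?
Starting time: 10:26 = 626 total minutes past 12:00
Subtracting: 3 hours and 31 minutes = 211 minutes
626 - 211 = 415 minutes
= 6 hours and 55 minutes past 12:00 = 6:55

Final answer: 6:55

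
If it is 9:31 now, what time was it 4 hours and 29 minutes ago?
Starting time: 9:31 = 571 total minutes past 12:00
Subtracting: 4 hours and 29 minutes = 269 minutes
571 - 269 = 302 minutes
= 5 hours and 2 minutes past 12:00 = 5:02

Final answer: 5:02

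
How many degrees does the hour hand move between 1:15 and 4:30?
The hour hand moves 0.5 degrees per minute.
Time elapsed: 4:30 - 1:15 = 195 minutes
Angular displacement: 195 x 0.5 = 97.5 degrees

Final answer: 97.5 degrees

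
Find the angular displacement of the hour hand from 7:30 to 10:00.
The hour hand moves 0.5 degrees per minute.
Time elapsed: 10:00 - 7:30 = 150 minutes
Angular displacement: 150 x 0.5 = 75 degrees

Final answer: 75 degrees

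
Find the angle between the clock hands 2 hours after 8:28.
First find the time 2 hours after 8:28.
Total minutes: 8 x 60 + 28 + 2 x 60 + 0 = 628.
628 mod 720 = 628 minutes = 10:28.
Now compute the angle at 10:28:
Hour hand: 10 x 30 + 28 x 0.5 = 314 degrees
Minute hand: 28 x 6 = 168 degrees
Difference: |314 - 168| = 146 degrees
The angle is 146 degrees

Final answer: 146 degrees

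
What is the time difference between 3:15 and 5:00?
From 3:15 to 5:00:
(5 x 60 + 0) - (3 x 60 + 15) = 300 - 195 = 105 minutes
= 1 hour and 45 minutes

Final answer: 1 hour and 45 minutes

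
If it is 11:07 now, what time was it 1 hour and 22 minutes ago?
Starting time: 11:07 = 667 total minutes past 12:00
Subtracting: 1 hour and 22 minutes = 82 minutes
667 - 82 = 585 minutes
= 9 hours and 45 minutes past 12:00 = 9:45

Final answer: 9:45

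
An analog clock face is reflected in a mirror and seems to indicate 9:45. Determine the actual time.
Reflection across the vertical (12-6) axis maps a hand at angle A degrees to (360 - A) degrees, which sends a reading of T minutes past 12:00 to (720 - T) minutes past 12:00.
Mirror reads 9:45 = 585 minutes past 12:00.
Actual time: (720 - 585) mod 720 = 135 minutes = 2:15.

Final answer: 2:15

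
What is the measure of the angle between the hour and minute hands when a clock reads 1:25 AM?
Hour hand position: 1 x 30 + 25 x 0.5 = 42.5 degrees
Minute hand position: 25 x 6 = 150 degrees
Difference: |42.5 - 150| = 107.5 degrees
The angle between the hands is 107.5 degrees

Final answer: 107.5 degrees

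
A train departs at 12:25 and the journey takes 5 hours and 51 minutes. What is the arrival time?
Starting time: 12:25
Adding 51 minutes to 25 minutes: 25 + 51 = 76 minutes = 1 hour and 16 minutes
Adding 5 hours: 12 + 5 + 1 (carry) = 18 - 12 = 6
Final time: 6:16

Final answer: 6:16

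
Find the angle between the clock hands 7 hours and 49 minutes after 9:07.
First find the time 7 hours and 49 minutes after 9:07.
Total minutes: 9 x 60 + 7 + 7 x 60 + 49 = 1016.
1016 mod 720 = 296 minutes = 4:56.
Now compute the angle at 4:56:
Hour hand: 4 x 30 + 56 x 0.5 = 148 degrees
Minute hand: 56 x 6 = 336 degrees
Difference: |148 - 336| = 188 degrees
Smaller angle: 360 - 188 = 172 degrees

Final answer: 172 degrees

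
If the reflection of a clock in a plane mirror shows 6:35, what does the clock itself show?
Reflection across the vertical (12-6) axis maps a hand at angle A degrees to (360 - A) degrees, which sends a reading of T minutes past 12:00 to (720 - T) minutes past 12:00.
Mirror reads 6:35 = 395 minutes past 12:00.
Actual time: (720 - 395) mod 720 = 325 minutes = 5:25.

Final answer: 5:25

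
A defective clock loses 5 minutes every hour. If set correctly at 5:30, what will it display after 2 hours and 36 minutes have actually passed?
For every 60 true minutes, the faulty clock advances 60 - 5 = 55 minutes.
True elapsed: 2 hours and 36 minutes = 156 minutes.
Faulty clock advances: 156 x 55/60 = 143 minutes (drift: 13 minutes behind).
Shown time: 5:30 + 143 minutes = 7:53.

Final answer: 7:53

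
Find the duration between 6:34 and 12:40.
From 6:34 to 12:40:
(12 x 60 + 40) - (6 x 60 + 34) = 760 - 394 = 366 minutes
= 6 hours and 6 minutes

Final answer: 6 hours and 6 minutes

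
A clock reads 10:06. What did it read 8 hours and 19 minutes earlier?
Starting time: 10:06 = 606 total minutes past 12:00
Subtracting: 8 hours and 19 minutes = 499 minutes
606 - 499 = 107 minutes
= 1 hour and 47 minutes past 12:00 = 1:47

Final answer: 1:47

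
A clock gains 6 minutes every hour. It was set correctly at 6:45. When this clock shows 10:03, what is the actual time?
For every 60 true minutes, the faulty clock advances 66 minutes, so 1 faulty-clock minute corresponds to 60/66 true minutes.
From 6:45 to 10:03 on the faulty dial is 198 minutes.
True elapsed: 198 x 60/66 = 180 minutes = 3 hours.
True time: 6:45 + 3 hours = 9:45.

Final answer: 9:45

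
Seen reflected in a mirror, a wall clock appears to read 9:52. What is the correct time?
Reflection across the vertical (12-6) axis maps a hand at angle A degrees to (360 - A) degrees, which sends a reading of T minutes past 12:00 to (720 - T) minutes past 12:00.
Mirror reads 9:52 = 592 minutes past 12:00.
Actual time: (720 - 592) mod 720 = 128 minutes = 2:08.

Final answer: 2:08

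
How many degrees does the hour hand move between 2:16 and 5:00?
The hour hand moves 0.5 degrees per minute.
Time elapsed: 5:00 - 2:16 = 164 minutes
Angular displacement: 164 x 0.5 = 82 degrees

Final answer: 82 degrees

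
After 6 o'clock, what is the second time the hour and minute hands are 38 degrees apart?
At t minutes past 6:00, the hour hand is at 30 x 6 + 0.5t degrees and the minute hand is at 6t degrees.
The smaller angle between them is 38 degrees when |30H - 5.5t| = 38 or |30H - 5.5t| = 322.
With H = 6, solve 30 x 6 - 5.5t = +/- target for each target:
  t = (30 x 6 - 38) / 5.5 = 25.82
  t = (30 x 6 + 38) / 5.5 = 39.64
  t = (30 x 6 - 322) / 5.5 = -25.82 (outside (0, 60))
  t = (30 x 6 + 322) / 5.5 = 91.27 (outside (0, 60))
Valid solutions in (0, 60): {25.82, 39.64} minutes.
The second occurrence is t = 39.64 minutes.
The hands form a 38-degree angle at 39.64 minutes past 6:00.

Final answer: 39.64 minutes past 6:00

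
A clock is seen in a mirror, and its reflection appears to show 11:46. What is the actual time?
Reflection across the vertical (12-6) axis maps a hand at angle A degrees to (360 - A) degrees, which sends a reading of T minutes past 12:00 to (720 - T) minutes past 12:00.
Mirror reads 11:46 = 706 minutes past 12:00.
Actual time: (720 - 706) mod 720 = 14 minutes = 12:14.

Final answer: 12:14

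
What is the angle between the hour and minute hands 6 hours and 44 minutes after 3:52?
First find the time 6 hours and 44 minutes after 3:52.
Total minutes: 3 x 60 + 52 + 6 x 60 + 44 = 636.
636 mod 720 = 636 minutes = 10:36.
Now compute the angle at 10:36:
Hour hand: 10 x 30 + 36 x 0.5 = 318 degrees
Minute hand: 36 x 6 = 216 degrees
Difference: |318 - 216| = 102 degrees
The angle is 102 degrees

Final answer: 102 degrees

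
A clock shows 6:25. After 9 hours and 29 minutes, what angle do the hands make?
First find the time 9 hours and 29 minutes after 6:25.
Total minutes: 6 x 60 + 25 + 9 x 60 + 29 = 954.
954 mod 720 = 234 minutes = 3:54.
Now compute the angle at 3:54:
Hour hand: 3 x 30 + 54 x 0.5 = 117 degrees
Minute hand: 54 x 6 = 324 degrees
Difference: |117 - 324| = 207 degrees
Smaller angle: 360 - 207 = 153 degrees

Final answer: 153 degrees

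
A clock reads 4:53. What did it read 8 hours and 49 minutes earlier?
Starting time: 4:53 = 293 total minutes past 12:00
Subtracting: 8 hours and 49 minutes = 529 minutes
293 - 529 = -236 (negative, add 12 hours = 720) = 484 minutes
= 8 hours and 4 minutes past 12:00 = 8:04

Final answer: 8:04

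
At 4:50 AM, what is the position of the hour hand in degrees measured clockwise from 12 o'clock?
The hour hand moves 30 degrees per hour and 0.5 degrees per minute.
At 4:50: (4) x 30 + 50 x 0.5 = 120 + 25 = 145 degrees

Final answer: 145 degrees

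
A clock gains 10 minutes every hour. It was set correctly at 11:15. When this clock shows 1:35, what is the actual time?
For every 60 true minutes, the faulty clock advances 70 minutes, so 1 faulty-clock minute corresponds to 60/70 true minutes.
From 11:15 to 1:35 on the faulty dial is 140 minutes.
True elapsed: 140 x 60/70 = 120 minutes = 2 hours.
True time: 11:15 + 2 hours = 1:15.

Final answer: 1:15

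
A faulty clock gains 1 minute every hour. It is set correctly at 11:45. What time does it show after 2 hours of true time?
For every 60 true minutes, the faulty clock advances 60 + 1 = 61 minutes.
True elapsed: 2 hours = 120 minutes.
Faulty clock advances: 120 x 61/60 = 122 minutes (drift: 2 minutes ahead).
Shown time: 11:45 + 122 minutes = 1:47.

Final answer: 1:47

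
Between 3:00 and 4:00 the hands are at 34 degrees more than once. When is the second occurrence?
At t minutes past 3:00, the hour hand is at 30 x 3 + 0.5t degrees and the minute hand is at 6t degrees.
The smaller angle between them is 34 degrees when |30H - 5.5t| = 34 or |30H - 5.5t| = 326.
With H = 3, solve 30 x 3 - 5.5t = +/- target for each target:
  t = (30 x 3 - 34) / 5.5 = 10.18
  t = (30 x 3 + 34) / 5.5 = 22.55
  t = (30 x 3 - 326) / 5.5 = -42.91 (outside (0, 60))
  t = (30 x 3 + 326) / 5.5 = 75.64 (outside (0, 60))
Valid solutions in (0, 60): {10.18, 22.55} minutes.
The second occurrence is t = 22.55 minutes.
The hands form a 34-degree angle at 22.55 minutes past 3:00.

Final answer: 22.55 minutes past 3:00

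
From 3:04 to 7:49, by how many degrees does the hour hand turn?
The hour hand moves 0.5 degrees per minute.
Time elapsed: 7:49 - 3:04 = 285 minutes
Angular displacement: 285 x 0.5 = 142.5 degrees

Final answer: 142.5 degrees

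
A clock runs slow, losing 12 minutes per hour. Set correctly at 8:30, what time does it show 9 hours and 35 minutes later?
For every 60 true minutes, the faulty clock advances 60 - 12 = 48 minutes.
True elapsed: 9 hours and 35 minutes = 575 minutes.
Faulty clock advances: 575 x 48/60 = 460 minutes (drift: 115 minutes behind).
Shown time: 8:30 + 460 minutes = 4:10.

Final answer: 4:10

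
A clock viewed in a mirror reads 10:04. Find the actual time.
Reflection across the vertical (12-6) axis maps a hand at angle A degrees to (360 - A) degrees, which sends a reading of T minutes past 12:00 to (720 - T) minutes past 12:00.
Mirror reads 10:04 = 604 minutes past 12:00.
Actual time: (720 - 604) mod 720 = 116 minutes = 1:56.

Final answer: 1:56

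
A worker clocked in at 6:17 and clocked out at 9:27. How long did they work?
From 6:17 to 9:27:
(9 x 60 + 27) - (6 x 60 + 17) = 567 - 377 = 190 minutes
= 3 hours and 10 minutes

Final answer: 3 hours and 10 minutes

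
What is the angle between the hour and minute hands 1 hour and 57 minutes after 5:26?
First find the time 1 hour and 57 minutes after 5:26.
Total minutes: 5 x 60 + 26 + 1 x 60 + 57 = 443.
443 mod 720 = 443 minutes = 7:23.
Now compute the angle at 7:23:
Hour hand: 7 x 30 + 23 x 0.5 = 221.5 degrees
Minute hand: 23 x 6 = 138 degrees
Difference: |221.5 - 138| = 83.5 degrees
The angle is 83.5 degrees

Final answer: 83.5 degrees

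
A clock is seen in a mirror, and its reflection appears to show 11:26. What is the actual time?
Reflection across the vertical (12-6) axis maps a hand at angle A degrees to (360 - A) degrees, which sends a reading of T minutes past 12:00 to (720 - T) minutes past 12:00.
Mirror reads 11:26 = 686 minutes past 12:00.
Actual time: (720 - 686) mod 720 = 34 minutes = 12:34.

Final answer: 12:34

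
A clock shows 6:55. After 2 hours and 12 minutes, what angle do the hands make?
First find the time 2 hours and 12 minutes after 6:55.
Total minutes: 6 x 60 + 55 + 2 x 60 + 12 = 547.
547 mod 720 = 547 minutes = 9:07.
Now compute the angle at 9:07:
Hour hand: 9 x 30 + 7 x 0.5 = 273.5 degrees
Minute hand: 7 x 6 = 42 degrees
Difference: |273.5 - 42| = 231.5 degrees
Smaller angle: 360 - 231.5 = 128.5 degrees

Final answer: 128.5 degrees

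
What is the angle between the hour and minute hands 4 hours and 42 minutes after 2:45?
First find the time 4 hours and 42 minutes after 2:45.
Total minutes: 2 x 60 + 45 + 4 x 60 + 42 = 447.
447 mod 720 = 447 minutes = 7:27.
Now compute the angle at 7:27:
Hour hand: 7 x 30 + 27 x 0.5 = 223.5 degrees
Minute hand: 27 x 6 = 162 degrees
Difference: |223.5 - 162| = 61.5 degrees
The angle is 61.5 degrees

Final answer: 61.5 degrees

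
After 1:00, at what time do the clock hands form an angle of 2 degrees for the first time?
At t minutes past 1:00, the hour hand is at 30 x 1 + 0.5t degrees and the minute hand is at 6t degrees.
The smaller angle between them is 2 degrees when |30H - 5.5t| = 2 or |30H - 5.5t| = 358.
With H = 1, solve 30 x 1 - 5.5t = +/- target for each target:
  t = (30 x 1 - 2) / 5.5 = 5.09
  t = (30 x 1 + 2) / 5.5 = 5.82
  t = (30 x 1 - 358) / 5.5 = -59.64 (outside (0, 60))
  t = (30 x 1 + 358) / 5.5 = 70.55 (outside (0, 60))
Valid solutions in (0, 60): {5.09, 5.82} minutes.
The first occurrence is t = 5.09 minutes.
The hands form a 2-degree angle at 5.09 minutes past 1:00.

Final answer: 5.09 minutes past 1:00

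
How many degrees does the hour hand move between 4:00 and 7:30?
The hour hand moves 0.5 degrees per minute.
Time elapsed: 7:30 - 4:00 = 210 minutes
Angular displacement: 210 x 0.5 = 105 degrees

Final answer: 105 degrees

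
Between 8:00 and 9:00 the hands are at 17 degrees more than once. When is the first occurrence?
At t minutes past 8:00, the hour hand is at 30 x 8 + 0.5t degrees and the minute hand is at 6t degrees.
The smaller angle between them is 17 degrees when |30H - 5.5t| = 17 or |30H - 5.5t| = 343.
With H = 8, solve 30 x 8 - 5.5t = +/- target for each target:
  t = (30 x 8 - 17) / 5.5 = 40.55
  t = (30 x 8 + 17) / 5.5 = 46.73
  t = (30 x 8 - 343) / 5.5 = -18.73 (outside (0, 60))
  t = (30 x 8 + 343) / 5.5 = 106 (outside (0, 60))
Valid solutions in (0, 60): {40.55, 46.73} minutes.
The first occurrence is t = 40.55 minutes.
The hands form a 17-degree angle at 40.55 minutes past 8:00.

Final answer: 40.55 minutes past 8:00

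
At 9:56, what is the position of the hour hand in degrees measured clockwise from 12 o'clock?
The hour hand moves 30 degrees per hour and 0.5 degrees per minute.
At 9:56: (9) x 30 + 56 x 0.5 = 270 + 28 = 298 degrees

Final answer: 298 degrees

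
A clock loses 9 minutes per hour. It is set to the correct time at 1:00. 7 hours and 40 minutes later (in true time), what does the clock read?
For every 60 true minutes, the faulty clock advances 60 - 9 = 51 minutes.
True elapsed: 7 hours and 40 minutes = 460 minutes.
Faulty clock advances: 460 x 51/60 = 391 minutes (drift: 69 minutes behind).
Shown time: 1:00 + 391 minutes = 7:31.

Final answer: 7:31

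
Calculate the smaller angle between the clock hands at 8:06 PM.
Hour hand position: 8 x 30 + 6 x 0.5 = 243 degrees
Minute hand position: 6 x 6 = 36 degrees
Difference: |243 - 36| = 207 degrees
Since 207 > 180, the smaller angle is 360 - 207 = 153 degrees

Final answer: 153 degrees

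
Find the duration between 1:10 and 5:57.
From 1:10 to 5:57:
(5 x 60 + 57) - (1 x 60 + 10) = 357 - 70 = 287 minutes
= 4 hours and 47 minutes

Final answer: 4 hours and 47 minutes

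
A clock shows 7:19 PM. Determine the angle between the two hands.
Hour hand position: 7 x 30 + 19 x 0.5 = 219.5 degrees
Minute hand position: 19 x 6 = 114 degrees
Difference: |219.5 - 114| = 105.5 degrees
The angle between the hands is 105.5 degrees

Final answer: 105.5 degrees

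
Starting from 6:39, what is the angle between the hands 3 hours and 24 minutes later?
First find the time 3 hours and 24 minutes after 6:39.
Total minutes: 6 x 60 + 39 + 3 x 60 + 24 = 603.
603 mod 720 = 603 minutes = 10:03.
Now compute the angle at 10:03:
Hour hand: 10 x 30 + 3 x 0.5 = 301.5 degrees
Minute hand: 3 x 6 = 18 degrees
Difference: |301.5 - 18| = 283.5 degrees
Smaller angle: 360 - 283.5 = 76.5 degrees

Final answer: 76.5 degrees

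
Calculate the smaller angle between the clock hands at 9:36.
Hour hand position: 9 x 30 + 36 x 0.5 = 288 degrees
Minute hand position: 36 x 6 = 216 degrees
Difference: |288 - 216| = 72 degrees
The angle between the hands is 72 degrees

Final answer: 72 degrees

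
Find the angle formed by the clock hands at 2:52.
Hour hand position: 2 x 30 + 52 x 0.5 = 86 degrees
Minute hand position: 52 x 6 = 312 degrees
Difference: |86 - 312| = 226 degrees
Since 226 > 180, the smaller angle is 360 - 226 = 134 degrees

Final answer: 134 degrees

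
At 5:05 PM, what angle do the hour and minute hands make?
Hour hand position: 5 x 30 + 5 x 0.5 = 152.5 degrees
Minute hand position: 5 x 6 = 30 degrees
Difference: |152.5 - 30| = 122.5 degrees
The angle between the hands is 122.5 degrees

Final answer: 122.5 degrees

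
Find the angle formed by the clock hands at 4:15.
Hour hand position: 4 x 30 + 15 x 0.5 = 127.5 degrees
Minute hand position: 15 x 6 = 90 degrees
Difference: |127.5 - 90| = 37.5 degrees
The angle between the hands is 37.5 degrees

Final answer: 37.5 degrees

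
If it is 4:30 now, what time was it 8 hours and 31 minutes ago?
Starting time: 4:30 = 270 total minutes past 12:00
Subtracting: 8 hours and 31 minutes = 511 minutes
270 - 511 = -241 (negative, add 12 hours = 720) = 479 minutes
= 7 hours and 59 minutes past 12:00 = 7:59

Final answer: 7:59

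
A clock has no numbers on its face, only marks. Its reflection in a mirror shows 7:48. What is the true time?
Reflection across the vertical (12-6) axis maps a hand at angle A degrees to (360 - A) degrees, which sends a reading of T minutes past 12:00 to (720 - T) minutes past 12:00.
Mirror reads 7:48 = 468 minutes past 12:00.
Actual time: (720 - 468) mod 720 = 252 minutes = 4:12.

Final answer: 4:12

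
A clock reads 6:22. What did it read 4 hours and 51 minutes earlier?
Starting time: 6:22 = 382 total minutes past 12:00
Subtracting: 4 hours and 51 minutes = 291 minutes
382 - 291 = 91 minutes
= 1 hour and 31 minutes past 12:00 = 1:31

Final answer: 1:31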